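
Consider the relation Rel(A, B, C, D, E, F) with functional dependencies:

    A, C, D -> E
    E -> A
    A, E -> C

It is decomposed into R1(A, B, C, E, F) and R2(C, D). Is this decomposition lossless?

No

Common attributes: R1 ∩ R2 = {C}.
No dependency enlarges {C}, so (C)⁺ = {C}.
The closure contains neither all of R1 = {A, B, C, E, F} nor all of R2 = {C, D}, so the common attributes are not a superkey of either fragment. The join is lossy.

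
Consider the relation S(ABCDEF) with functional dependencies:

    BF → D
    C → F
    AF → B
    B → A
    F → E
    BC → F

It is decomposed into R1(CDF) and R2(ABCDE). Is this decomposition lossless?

Common attributes: R1 ∩ R2 = {CD}.
Closure of {CD}: C → F applies, adding F; F → E applies, adding E. So (CD)⁺ = {CDEF}.
This closure contains every attribute of R1, so R1 ∩ R2 → R1. The join is lossless.

Yes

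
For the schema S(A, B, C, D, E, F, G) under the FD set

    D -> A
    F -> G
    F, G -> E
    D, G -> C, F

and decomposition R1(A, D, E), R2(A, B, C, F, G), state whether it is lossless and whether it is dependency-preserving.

Lossless test: (A)⁺ = {A}, which is a superkey of neither fragment — lossy.
Dependency preservation: the restricted closure of {F, G} across the fragments never reaches {E}, so F, G → E cannot be enforced without a join — not preserved.

lossy and not dependency-preserving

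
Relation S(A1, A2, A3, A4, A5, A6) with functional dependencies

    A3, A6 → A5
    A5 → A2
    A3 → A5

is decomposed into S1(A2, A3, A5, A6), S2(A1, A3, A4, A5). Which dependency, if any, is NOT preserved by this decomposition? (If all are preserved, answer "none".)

none

A3, A6 → A5 lies within S1.
A5 → A2 lies within S1.
A3 → A5 lies within S1.
Every dependency is enforceable on the fragments, so the decomposition is dependency-preserving.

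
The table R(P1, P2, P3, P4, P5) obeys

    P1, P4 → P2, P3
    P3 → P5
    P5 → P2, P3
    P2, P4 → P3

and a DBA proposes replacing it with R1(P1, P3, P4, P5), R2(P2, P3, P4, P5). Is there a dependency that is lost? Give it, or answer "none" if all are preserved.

none

P1, P4 → P2, P3: restricted closure across fragments reaches P2, P3.
P3 → P5 lies within R1.
P5 → P2, P3 lies within R2.
P2, P4 → P3 lies within R2.
Every dependency is enforceable on the fragments, so the decomposition is dependency-preserving.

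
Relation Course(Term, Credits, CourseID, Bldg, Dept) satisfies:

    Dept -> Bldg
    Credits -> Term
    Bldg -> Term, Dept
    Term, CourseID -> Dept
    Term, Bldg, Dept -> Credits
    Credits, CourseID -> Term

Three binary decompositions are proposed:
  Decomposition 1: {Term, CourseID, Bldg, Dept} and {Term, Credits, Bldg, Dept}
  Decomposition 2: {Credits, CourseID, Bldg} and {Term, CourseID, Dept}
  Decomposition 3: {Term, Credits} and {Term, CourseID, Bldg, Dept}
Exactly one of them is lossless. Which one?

Decomposition 1: common = {Term, Bldg, Dept}, closure = {Term, Credits, Bldg, Dept} → lossless.
Decomposition 2: common = {CourseID}, closure = {CourseID} → lossy.
Decomposition 3: common = {Term}, closure = {Term} → lossy.

Decomposition 1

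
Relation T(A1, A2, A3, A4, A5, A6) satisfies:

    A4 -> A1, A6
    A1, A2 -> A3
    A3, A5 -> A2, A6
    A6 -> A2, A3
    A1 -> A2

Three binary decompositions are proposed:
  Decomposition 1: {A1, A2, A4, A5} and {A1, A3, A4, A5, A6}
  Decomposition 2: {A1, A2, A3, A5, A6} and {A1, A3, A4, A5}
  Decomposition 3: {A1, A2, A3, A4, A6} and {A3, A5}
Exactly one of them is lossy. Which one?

Decomposition 3

Decomposition 1: common = {A1, A4, A5}, closure = {A1, A2, A3, A4, A5, A6} → lossless.
Decomposition 2: common = {A1, A3, A5}, closure = {A1, A2, A3, A5, A6} → lossless.
Decomposition 3: common = {A3}, closure = {A3} → lossy.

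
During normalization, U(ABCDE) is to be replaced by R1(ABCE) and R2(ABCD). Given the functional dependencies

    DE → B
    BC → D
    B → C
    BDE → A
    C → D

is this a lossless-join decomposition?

Common attributes: R1 ∩ R2 = {ABC}.
Closure of {ABC}: BC → D applies, adding D. So (ABC)⁺ = {ABCD}.
This closure contains every attribute of R2, so R1 ∩ R2 → R2. The join is lossless.

Yes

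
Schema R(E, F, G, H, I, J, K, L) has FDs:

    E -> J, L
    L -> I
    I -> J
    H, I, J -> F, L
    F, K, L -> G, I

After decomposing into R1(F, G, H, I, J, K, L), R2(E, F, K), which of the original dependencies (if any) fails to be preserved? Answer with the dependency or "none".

Check E → J, L: no single fragment contains all of {E, J, L}, and the restricted closure of {E} across the fragments never reaches {J, L}.
L → I is preserved.
I → J is preserved.
H, I, J → F, L is preserved.
F, K, L → G, I is preserved.

E -> J, L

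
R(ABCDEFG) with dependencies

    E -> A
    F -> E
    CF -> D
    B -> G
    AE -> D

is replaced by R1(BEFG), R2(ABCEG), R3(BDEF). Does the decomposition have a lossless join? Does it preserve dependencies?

lossy but dependency-preserving

Lossless test (chase): Rows 1 and 2 agree on E; apply E→A and equate their A entries. Rows 1 and 3 agree on E; apply E→A and equate their A entries. Rows 1 and 3 agree on B; apply B→G and equate their G entries. Rows 1 and 2 agree on AE; apply AE→D and equate their D entries. Rows 1 and 3 agree on AE; apply AE→D and equate their D entries. No row becomes fully distinguished — the join is lossy.
Dependency preservation: CF → D; AE → D are not contained in any single fragment, but the restricted closure of each left-hand side across the fragments still reaches the right-hand side; the remaining FDs each lie inside some fragment. All dependencies are preserved.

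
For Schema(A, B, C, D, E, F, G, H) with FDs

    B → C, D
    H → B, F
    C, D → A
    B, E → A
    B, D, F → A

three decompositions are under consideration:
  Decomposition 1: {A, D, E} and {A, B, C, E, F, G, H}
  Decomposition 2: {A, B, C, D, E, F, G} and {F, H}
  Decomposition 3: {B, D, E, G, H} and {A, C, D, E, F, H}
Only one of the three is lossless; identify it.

Decomposition 3

Decomposition 1: common = {A, E}, closure = {A, E} → lossy.
Decomposition 2: common = {F}, closure = {F} → lossy.
Decomposition 3: common = {D, E, H}, closure = {A, B, C, D, E, F, H} → lossless.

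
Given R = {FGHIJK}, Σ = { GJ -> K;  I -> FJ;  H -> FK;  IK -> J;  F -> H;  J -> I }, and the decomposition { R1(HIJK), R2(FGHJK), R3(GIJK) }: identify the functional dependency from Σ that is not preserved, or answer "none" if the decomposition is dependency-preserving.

GJ → K lies within R2.
I → FJ: restricted closure across fragments reaches FJ.
H → FK lies within R2.
IK → J lies within R1.
F → H lies within R2.
J → I lies within R1.
Every dependency is enforceable on the fragments, so the decomposition is dependency-preserving.

none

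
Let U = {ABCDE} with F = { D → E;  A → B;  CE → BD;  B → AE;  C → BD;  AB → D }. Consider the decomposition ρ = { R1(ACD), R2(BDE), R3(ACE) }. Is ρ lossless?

Chase test. Columns are ABCDE; row i has aⱼ where attribute j ∈ Ri, else bᵢⱼ.
Initial tableau (one row per fragment):
  row 1: a1 b12 a3 a4 b15
  row 2: b21 a2 b23 a4 a5
  row 3: a1 b32 a3 b34 a5
Rows 1 and 2 agree on D; apply D→E and equate their E entries.
Rows 1 and 3 agree on A; apply A→B and equate their B entries.
Rows 1 and 3 agree on CE; apply CE→BD and equate their BD entries.
No row becomes fully distinguished — the join is lossy.

No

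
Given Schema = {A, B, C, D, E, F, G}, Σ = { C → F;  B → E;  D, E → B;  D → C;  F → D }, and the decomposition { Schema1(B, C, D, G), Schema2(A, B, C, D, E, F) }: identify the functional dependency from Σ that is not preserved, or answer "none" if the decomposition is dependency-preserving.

C → F lies within Schema2.
B → E lies within Schema2.
D, E → B lies within Schema2.
D → C lies within Schema1.
F → D lies within Schema2.
Every dependency is enforceable on the fragments, so the decomposition is dependency-preserving.

none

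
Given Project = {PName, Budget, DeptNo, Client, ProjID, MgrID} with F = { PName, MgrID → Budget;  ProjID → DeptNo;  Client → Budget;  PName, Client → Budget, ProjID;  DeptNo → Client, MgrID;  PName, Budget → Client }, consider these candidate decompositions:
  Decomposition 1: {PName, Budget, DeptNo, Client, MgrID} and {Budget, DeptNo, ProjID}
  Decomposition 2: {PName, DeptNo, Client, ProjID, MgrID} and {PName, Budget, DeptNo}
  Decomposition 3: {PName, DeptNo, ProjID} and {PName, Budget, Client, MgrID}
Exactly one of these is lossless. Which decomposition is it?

Decomposition 1: common = {Budget, DeptNo}, closure = {Budget, DeptNo, Client, MgrID} → lossy.
Decomposition 2: common = {PName, DeptNo}, closure = {PName, Budget, DeptNo, Client, ProjID, MgrID} → lossless.
Decomposition 3: common = {PName}, closure = {PName} → lossy.

Decomposition 2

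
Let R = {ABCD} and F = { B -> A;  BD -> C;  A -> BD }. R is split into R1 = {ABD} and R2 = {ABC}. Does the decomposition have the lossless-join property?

Common attributes: R1 ∩ R2 = {AB}.
Closure of {AB}: A → BD applies, adding D; BD → C applies, adding C. So (AB)⁺ = {ABCD}.
This closure contains every attribute of R1, so R1 ∩ R2 → R1. The join is lossless.

Yes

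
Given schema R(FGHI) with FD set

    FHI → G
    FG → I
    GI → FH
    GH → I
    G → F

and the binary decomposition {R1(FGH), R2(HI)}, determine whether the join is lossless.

Common attributes: R1 ∩ R2 = {H}.
No dependency enlarges {H}, so (H)⁺ = {H}.
The closure contains neither all of R1 = {FGH} nor all of R2 = {HI}, so the common attributes are not a superkey of either fragment. The join is lossy.

No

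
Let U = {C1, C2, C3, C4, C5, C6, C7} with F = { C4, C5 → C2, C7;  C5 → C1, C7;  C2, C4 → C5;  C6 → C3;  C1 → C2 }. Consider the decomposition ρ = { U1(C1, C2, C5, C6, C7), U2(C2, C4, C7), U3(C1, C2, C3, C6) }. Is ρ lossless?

No

Chase test. Columns are C1, C2, C3, C4, C5, C6, C7; row i has aⱼ where attribute j ∈ Ui, else bᵢⱼ.
Initial tableau (one row per fragment):
  row 1: a1 a2 b13 b14 a5 a6 a7
  row 2: b21 a2 b23 a4 b25 b26 a7
  row 3: a1 a2 a3 b34 b35 a6 b37
Rows 1 and 3 agree on C6; apply C6→C3 and equate their C3 entries.
No row becomes fully distinguished — the join is lossy.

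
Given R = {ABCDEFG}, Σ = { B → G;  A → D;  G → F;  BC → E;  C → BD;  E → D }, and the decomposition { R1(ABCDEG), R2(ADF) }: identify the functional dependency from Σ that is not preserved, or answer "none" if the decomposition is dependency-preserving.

Check G → F: no single fragment contains all of {FG}, and the restricted closure of {G} across the fragments never reaches {F}.
B → G is preserved.
A → D is preserved.
BC → E is preserved.
C → BD is preserved.
E → D is preserved.

G → F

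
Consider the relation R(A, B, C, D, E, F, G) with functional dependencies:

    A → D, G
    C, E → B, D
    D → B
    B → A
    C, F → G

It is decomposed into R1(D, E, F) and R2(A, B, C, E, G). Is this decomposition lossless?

Common attributes: R1 ∩ R2 = {E}.
No dependency enlarges {E}, so (E)⁺ = {E}.
The closure contains neither all of R1 = {D, E, F} nor all of R2 = {A, B, C, E, G}, so the common attributes are not a superkey of either fragment. The join is lossy.

No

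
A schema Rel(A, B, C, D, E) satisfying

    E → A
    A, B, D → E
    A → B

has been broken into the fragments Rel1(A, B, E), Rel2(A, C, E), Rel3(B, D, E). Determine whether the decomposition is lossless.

No

Chase test. Columns are A, B, C, D, E; row i has aⱼ where attribute j ∈ Reli, else bᵢⱼ.
Initial tableau (one row per fragment):
  row 1: a1 a2 b13 b14 a5
  row 2: a1 b22 a3 b24 a5
  row 3: b31 a2 b33 a4 a5
Rows 1 and 3 agree on E; apply E→A and equate their A entries.
Rows 1 and 2 agree on A; apply A→B and equate their B entries.
No row becomes fully distinguished — the join is lossy.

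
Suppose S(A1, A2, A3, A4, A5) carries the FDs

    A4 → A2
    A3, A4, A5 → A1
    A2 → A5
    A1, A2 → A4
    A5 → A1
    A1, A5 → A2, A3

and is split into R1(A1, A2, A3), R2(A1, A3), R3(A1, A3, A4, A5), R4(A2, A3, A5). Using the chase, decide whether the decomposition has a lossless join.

Yes

Chase test. Columns are A1, A2, A3, A4, A5; row i has aⱼ where attribute j ∈ Ri, else bᵢⱼ.
Initial tableau (one row per fragment):
  row 1: a1 a2 a3 b14 b15
  row 2: a1 b22 a3 b24 b25
  row 3: a1 b32 a3 a4 a5
  row 4: b41 a2 a3 b44 a5
Rows 1 and 4 agree on A2; apply A2→A5 and equate their A5 entries.
Rows 1 and 4 agree on A5; apply A5→A1 and equate their A1 entries.
Rows 1 and 3 agree on A1, A5; apply A1, A5→A2, A3 and equate their A2, A3 entries.
Rows 1 and 3 agree on A1, A2; apply A1, A2→A4 and equate their A4 entries.
Rows 1 and 4 agree on A1, A2; apply A1, A2→A4 and equate their A4 entries.
Row 1 is now all distinguished symbols — the join is lossless.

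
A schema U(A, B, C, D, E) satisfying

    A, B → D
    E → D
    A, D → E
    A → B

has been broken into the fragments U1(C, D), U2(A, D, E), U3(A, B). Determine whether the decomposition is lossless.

No

Chase test. Columns are A, B, C, D, E; row i has aⱼ where attribute j ∈ Ui, else bᵢⱼ.
Initial tableau (one row per fragment):
  row 1: b11 b12 a3 a4 b15
  row 2: a1 b22 b23 a4 a5
  row 3: a1 a2 b33 b34 b35
Rows 2 and 3 agree on A; apply A→B and equate their B entries.
Rows 2 and 3 agree on A, B; apply A, B→D and equate their D entries.
Rows 2 and 3 agree on A, D; apply A, D→E and equate their E entries.
No row becomes fully distinguished — the join is lossy.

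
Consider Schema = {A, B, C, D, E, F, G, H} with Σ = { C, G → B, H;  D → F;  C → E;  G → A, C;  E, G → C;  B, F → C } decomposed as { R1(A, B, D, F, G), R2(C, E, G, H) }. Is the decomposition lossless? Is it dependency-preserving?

lossless but not dependency-preserving

Lossless test: (G)⁺ = {A, B, C, E, G, H}, which contains all of one fragment — lossless.
Dependency preservation: the restricted closure of {B, F} across the fragments never reaches {C}, so B, F → C cannot be enforced without a join — not preserved.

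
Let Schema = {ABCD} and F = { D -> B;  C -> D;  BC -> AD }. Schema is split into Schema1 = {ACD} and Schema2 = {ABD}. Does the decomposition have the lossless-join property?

Yes

Common attributes: Schema1 ∩ Schema2 = {AD}.
Closure of {AD}: D → B applies, adding B. So (AD)⁺ = {ABD}.
This closure contains every attribute of Schema2, so Schema1 ∩ Schema2 → Schema2. The join is lossless.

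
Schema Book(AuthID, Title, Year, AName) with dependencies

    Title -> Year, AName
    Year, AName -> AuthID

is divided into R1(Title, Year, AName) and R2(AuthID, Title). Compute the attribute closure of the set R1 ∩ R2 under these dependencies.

R1 ∩ R2 = {Title}.
Title → Year, AName applies, adding Year, AName
Year, AName → AuthID applies, adding AuthID
Closure: {AuthID, Title, Year, AName}.

AuthID, Title, Year, AName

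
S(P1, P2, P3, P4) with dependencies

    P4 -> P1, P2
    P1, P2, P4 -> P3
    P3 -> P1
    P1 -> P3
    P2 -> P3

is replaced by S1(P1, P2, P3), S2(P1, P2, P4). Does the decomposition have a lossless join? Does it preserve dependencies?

Lossless test: (P1, P2)⁺ = {P1, P2, P3}, which contains all of one fragment — lossless.
Dependency preservation: P1, P2, P4 → P3 is not contained in any single fragment, but the restricted closure of its left-hand side across the fragments still reaches the right-hand side; the remaining FDs each lie inside some fragment. All dependencies are preserved.

lossless and dependency-preserving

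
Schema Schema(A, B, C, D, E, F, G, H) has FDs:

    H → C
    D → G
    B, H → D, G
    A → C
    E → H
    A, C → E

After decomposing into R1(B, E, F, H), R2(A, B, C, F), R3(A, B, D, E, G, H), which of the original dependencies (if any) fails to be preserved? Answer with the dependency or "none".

H → C

Check H → C: no single fragment contains all of {C, H}, and the restricted closure of {H} across the fragments never reaches {C}.
D → G is preserved.
B, H → D, G is preserved.
A → C is preserved.
E → H is preserved.
A, C → E is preserved.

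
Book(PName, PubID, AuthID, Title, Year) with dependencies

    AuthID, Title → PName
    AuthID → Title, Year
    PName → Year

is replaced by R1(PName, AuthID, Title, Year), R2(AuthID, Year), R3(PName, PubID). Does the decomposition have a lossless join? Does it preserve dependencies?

lossy but dependency-preserving

Lossless test (chase): Rows 1 and 2 agree on AuthID; apply AuthID→Title, Year and equate their Title, Year entries. Rows 1 and 3 agree on PName; apply PName→Year and equate their Year entries. Rows 1 and 2 agree on AuthID, Title; apply AuthID, Title→PName and equate their PName entries. No row becomes fully distinguished — the join is lossy.
Dependency preservation: every FD's attributes lie within a single fragment, so each can be enforced locally — preserved.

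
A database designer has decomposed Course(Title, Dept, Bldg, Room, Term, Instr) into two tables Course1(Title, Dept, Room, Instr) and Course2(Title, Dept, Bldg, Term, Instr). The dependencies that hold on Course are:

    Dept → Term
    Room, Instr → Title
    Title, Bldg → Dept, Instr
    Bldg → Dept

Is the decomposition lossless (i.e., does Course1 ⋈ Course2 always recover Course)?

No

Common attributes: Course1 ∩ Course2 = {Title, Dept, Instr}.
Closure of {Title, Dept, Instr}: Dept → Term applies, adding Term. So (Title, Dept, Instr)⁺ = {Title, Dept, Term, Instr}.
The closure contains neither all of Course1 = {Title, Dept, Room, Instr} nor all of Course2 = {Title, Dept, Bldg, Term, Instr}, so the common attributes are not a superkey of either fragment. The join is lossy.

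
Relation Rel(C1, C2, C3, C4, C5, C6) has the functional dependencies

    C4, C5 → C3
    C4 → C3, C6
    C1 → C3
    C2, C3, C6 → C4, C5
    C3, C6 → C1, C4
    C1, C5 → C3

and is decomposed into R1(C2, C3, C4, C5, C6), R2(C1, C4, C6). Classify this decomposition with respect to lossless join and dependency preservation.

Lossless test: (C4, C6)⁺ = {C1, C3, C4, C6}, which contains all of one fragment — lossless.
Dependency preservation: the restricted closure of {C1} across the fragments never reaches {C3}, so C1 → C3 cannot be enforced without a join — not preserved.

lossless but not dependency-preserving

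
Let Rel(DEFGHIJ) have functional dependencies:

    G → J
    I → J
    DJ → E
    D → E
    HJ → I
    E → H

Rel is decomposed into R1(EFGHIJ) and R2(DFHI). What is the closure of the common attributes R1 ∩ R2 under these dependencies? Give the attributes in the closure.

R1 ∩ R2 = {FHI}.
I → J applies, adding J
Closure: {FHIJ}.

FHIJ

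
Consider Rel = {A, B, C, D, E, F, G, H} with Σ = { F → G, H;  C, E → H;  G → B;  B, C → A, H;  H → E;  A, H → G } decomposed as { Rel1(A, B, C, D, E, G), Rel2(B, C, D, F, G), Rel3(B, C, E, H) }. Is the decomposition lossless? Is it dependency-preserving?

lossless but not dependency-preserving

Lossless test (chase): Rows 1 and 3 agree on C, E; apply C, E→H and equate their H entries. Rows 1 and 2 agree on B, C; apply B, C→A, H and equate their A, H entries. Rows 1 and 3 agree on B, C; apply B, C→A, H and equate their A, H entries. Rows 1 and 2 agree on H; apply H→E and equate their E entries. Rows 1 and 3 agree on A, H; apply A, H→G and equate their G entries. Row 2 is now all distinguished symbols — the join is lossless.
Dependency preservation: the restricted closure of {F} across the fragments never reaches {G, H}, so F → G, H cannot be enforced without a join — not preserved.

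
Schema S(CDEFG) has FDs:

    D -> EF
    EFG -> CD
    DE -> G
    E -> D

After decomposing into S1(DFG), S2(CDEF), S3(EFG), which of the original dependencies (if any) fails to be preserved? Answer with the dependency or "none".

none

D → EF lies within S2.
EFG → CD: restricted closure across fragments reaches CD.
DE → G: restricted closure across fragments reaches G.
E → D lies within S2.
Every dependency is enforceable on the fragments, so the decomposition is dependency-preserving.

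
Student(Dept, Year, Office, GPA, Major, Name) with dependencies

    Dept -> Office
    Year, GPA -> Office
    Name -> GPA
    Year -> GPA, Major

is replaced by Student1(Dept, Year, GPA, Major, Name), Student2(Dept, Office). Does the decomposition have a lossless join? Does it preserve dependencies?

Lossless test: (Dept)⁺ = {Dept, Office}, which contains all of one fragment — lossless.
Dependency preservation: the restricted closure of {Year, GPA} across the fragments never reaches {Office}, so Year, GPA → Office cannot be enforced without a join — not preserved.

lossless but not dependency-preserving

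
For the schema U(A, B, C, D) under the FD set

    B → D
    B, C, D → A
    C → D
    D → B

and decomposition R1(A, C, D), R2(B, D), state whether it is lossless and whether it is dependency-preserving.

Lossless test: (D)⁺ = {B, D}, which contains all of one fragment — lossless.
Dependency preservation: B, C, D → A is not contained in any single fragment, but the restricted closure of its left-hand side across the fragments still reaches the right-hand side; the remaining FDs each lie inside some fragment. All dependencies are preserved.

lossless and dependency-preserving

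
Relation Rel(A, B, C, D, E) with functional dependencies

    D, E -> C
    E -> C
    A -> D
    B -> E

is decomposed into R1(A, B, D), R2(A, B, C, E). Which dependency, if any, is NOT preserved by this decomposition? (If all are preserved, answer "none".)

none

D, E → C: restricted closure across fragments reaches C.
E → C lies within R2.
A → D lies within R1.
B → E lies within R2.
Every dependency is enforceable on the fragments, so the decomposition is dependency-preserving.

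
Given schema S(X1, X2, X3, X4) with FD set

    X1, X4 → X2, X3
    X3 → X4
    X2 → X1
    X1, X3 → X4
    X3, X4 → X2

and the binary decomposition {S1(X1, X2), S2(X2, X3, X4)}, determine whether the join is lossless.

Common attributes: S1 ∩ S2 = {X2}.
Closure of {X2}: X2 → X1 applies, adding X1. So (X2)⁺ = {X1, X2}.
This closure contains every attribute of S1, so S1 ∩ S2 → S1. The join is lossless.

Yes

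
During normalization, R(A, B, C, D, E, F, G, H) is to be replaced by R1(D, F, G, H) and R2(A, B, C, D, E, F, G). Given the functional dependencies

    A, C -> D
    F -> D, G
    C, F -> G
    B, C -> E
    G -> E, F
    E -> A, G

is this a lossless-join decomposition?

No

Common attributes: R1 ∩ R2 = {D, F, G}.
Closure of {D, F, G}: G → E, F applies, adding E; E → A, G applies, adding A. So (D, F, G)⁺ = {A, D, E, F, G}.
The closure contains neither all of R1 = {D, F, G, H} nor all of R2 = {A, B, C, D, E, F, G}, so the common attributes are not a superkey of either fragment. The join is lossy.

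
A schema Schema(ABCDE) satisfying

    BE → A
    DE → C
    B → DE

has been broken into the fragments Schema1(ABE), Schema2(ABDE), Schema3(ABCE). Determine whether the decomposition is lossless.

Yes

Chase test. Columns are ABCDE; row i has aⱼ where attribute j ∈ Schemai, else bᵢⱼ.
Initial tableau (one row per fragment):
  row 1: a1 a2 b13 b14 a5
  row 2: a1 a2 b23 a4 a5
  row 3: a1 a2 a3 b34 a5
Rows 1 and 2 agree on B; apply B→DE and equate their DE entries.
Rows 1 and 3 agree on B; apply B→DE and equate their DE entries.
Rows 1 and 2 agree on DE; apply DE→C and equate their C entries.
Rows 1 and 3 agree on DE; apply DE→C and equate their C entries.
Row 1 is now all distinguished symbols — the join is lossless.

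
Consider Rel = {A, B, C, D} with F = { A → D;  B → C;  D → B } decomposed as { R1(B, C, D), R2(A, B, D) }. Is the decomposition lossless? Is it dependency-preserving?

lossless and dependency-preserving

Lossless test: (B, D)⁺ = {B, C, D}, which contains all of one fragment — lossless.
Dependency preservation: every FD's attributes lie within a single fragment, so each can be enforced locally — preserved.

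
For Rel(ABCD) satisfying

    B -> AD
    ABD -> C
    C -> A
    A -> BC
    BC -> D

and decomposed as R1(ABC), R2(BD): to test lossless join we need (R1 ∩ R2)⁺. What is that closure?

ABCD

R1 ∩ R2 = {B}.
B → AD applies, adding AD
ABD → C applies, adding C
Closure: {ABCD}.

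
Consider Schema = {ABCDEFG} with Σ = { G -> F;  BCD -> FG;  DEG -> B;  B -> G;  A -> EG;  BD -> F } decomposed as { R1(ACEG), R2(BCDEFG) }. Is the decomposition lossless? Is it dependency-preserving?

Lossless test: (CEG)⁺ = {CEFG}, which is a superkey of neither fragment — lossy.
Dependency preservation: every FD's attributes lie within a single fragment, so each can be enforced locally — preserved.

lossy but dependency-preserving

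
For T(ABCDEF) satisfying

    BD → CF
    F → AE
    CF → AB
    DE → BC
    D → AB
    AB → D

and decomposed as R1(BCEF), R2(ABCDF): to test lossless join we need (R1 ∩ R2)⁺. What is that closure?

ABCDEF

R1 ∩ R2 = {BCF}.
F → AE applies, adding AE
AB → D applies, adding D
Closure: {ABCDEF}.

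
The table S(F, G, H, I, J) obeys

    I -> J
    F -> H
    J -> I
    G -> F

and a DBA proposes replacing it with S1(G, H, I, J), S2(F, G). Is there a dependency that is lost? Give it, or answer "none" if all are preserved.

Check F → H: no single fragment contains all of {F, H}, and the restricted closure of {F} across the fragments never reaches {H}.
I → J is preserved.
J → I is preserved.
G → F is preserved.

F -> H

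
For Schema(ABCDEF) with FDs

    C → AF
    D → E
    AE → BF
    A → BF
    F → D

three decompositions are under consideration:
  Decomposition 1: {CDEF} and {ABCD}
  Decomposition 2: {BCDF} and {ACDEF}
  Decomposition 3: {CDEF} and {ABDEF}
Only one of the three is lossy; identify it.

Decomposition 1: common = {CD}, closure = {ABCDEF} → lossless.
Decomposition 2: common = {CDF}, closure = {ABCDEF} → lossless.
Decomposition 3: common = {DEF}, closure = {DEF} → lossy.

Decomposition 3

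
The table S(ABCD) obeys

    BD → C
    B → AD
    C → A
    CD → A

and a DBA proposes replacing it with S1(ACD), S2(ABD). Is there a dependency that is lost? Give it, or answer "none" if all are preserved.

BD → C

Check BD → C: no single fragment contains all of {BCD}, and the restricted closure of {BD} across the fragments never reaches {C}.
B → AD is preserved.
C → A is preserved.
CD → A is preserved.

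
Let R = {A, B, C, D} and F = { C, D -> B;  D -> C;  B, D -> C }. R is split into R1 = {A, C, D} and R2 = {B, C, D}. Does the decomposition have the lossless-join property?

Yes

Common attributes: R1 ∩ R2 = {C, D}.
Closure of {C, D}: C, D → B applies, adding B. So (C, D)⁺ = {B, C, D}.
This closure contains every attribute of R2, so R1 ∩ R2 → R2. The join is lossless.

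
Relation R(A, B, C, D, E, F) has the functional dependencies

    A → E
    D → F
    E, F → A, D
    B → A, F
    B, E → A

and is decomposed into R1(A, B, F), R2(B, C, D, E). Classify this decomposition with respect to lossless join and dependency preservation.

Lossless test: (B)⁺ = {A, B, D, E, F}, which contains all of one fragment — lossless.
Dependency preservation: the restricted closure of {A} across the fragments never reaches {E}, so A → E cannot be enforced without a join — not preserved.

lossless but not dependency-preserving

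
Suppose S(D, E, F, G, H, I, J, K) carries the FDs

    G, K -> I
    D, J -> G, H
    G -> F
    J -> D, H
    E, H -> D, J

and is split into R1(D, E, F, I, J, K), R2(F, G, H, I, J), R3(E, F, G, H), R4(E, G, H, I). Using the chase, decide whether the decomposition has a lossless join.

Yes

Chase test. Columns are D, E, F, G, H, I, J, K; row i has aⱼ where attribute j ∈ Ri, else bᵢⱼ.
Initial tableau (one row per fragment):
  row 1: a1 a2 a3 b14 b15 a6 a7 a8
  row 2: b21 b22 a3 a4 a5 a6 a7 b28
  row 3: b31 a2 a3 a4 a5 b36 b37 b38
  row 4: b41 a2 b43 a4 a5 a6 b47 b48
Rows 2 and 4 agree on G; apply G→F and equate their F entries.
Rows 1 and 2 agree on J; apply J→D, H and equate their D, H entries.
Rows 1 and 3 agree on E, H; apply E, H→D, J and equate their D, J entries.
Rows 1 and 4 agree on E, H; apply E, H→D, J and equate their D, J entries.
Rows 1 and 2 agree on D, J; apply D, J→G, H and equate their G, H entries.
Row 1 is now all distinguished symbols — the join is lossless.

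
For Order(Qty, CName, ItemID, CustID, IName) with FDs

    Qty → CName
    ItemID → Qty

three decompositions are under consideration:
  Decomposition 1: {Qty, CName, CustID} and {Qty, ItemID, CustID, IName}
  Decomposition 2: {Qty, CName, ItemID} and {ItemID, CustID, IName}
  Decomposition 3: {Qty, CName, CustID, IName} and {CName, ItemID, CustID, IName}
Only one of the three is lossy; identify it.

Decomposition 3

Decomposition 1: common = {Qty, CustID}, closure = {Qty, CName, CustID} → lossless.
Decomposition 2: common = {ItemID}, closure = {Qty, CName, ItemID} → lossless.
Decomposition 3: common = {CName, CustID, IName}, closure = {CName, CustID, IName} → lossy.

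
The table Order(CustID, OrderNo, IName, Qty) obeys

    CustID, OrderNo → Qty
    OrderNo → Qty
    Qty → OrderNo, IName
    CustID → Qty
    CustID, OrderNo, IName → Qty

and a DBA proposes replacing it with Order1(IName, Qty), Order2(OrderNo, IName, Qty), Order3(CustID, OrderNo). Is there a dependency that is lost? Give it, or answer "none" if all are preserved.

none

CustID, OrderNo → Qty: restricted closure across fragments reaches Qty.
OrderNo → Qty lies within Order2.
Qty → OrderNo, IName lies within Order2.
CustID → Qty: restricted closure across fragments reaches Qty.
CustID, OrderNo, IName → Qty: restricted closure across fragments reaches Qty.
Every dependency is enforceable on the fragments, so the decomposition is dependency-preserving.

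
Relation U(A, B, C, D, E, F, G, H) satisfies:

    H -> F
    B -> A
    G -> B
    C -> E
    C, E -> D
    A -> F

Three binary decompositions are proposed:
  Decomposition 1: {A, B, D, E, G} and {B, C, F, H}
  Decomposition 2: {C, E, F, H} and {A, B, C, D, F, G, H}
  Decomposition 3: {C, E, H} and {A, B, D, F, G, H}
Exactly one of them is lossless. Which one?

Decomposition 1: common = {B}, closure = {A, B, F} → lossy.
Decomposition 2: common = {C, F, H}, closure = {C, D, E, F, H} → lossless.
Decomposition 3: common = {H}, closure = {F, H} → lossy.

Decomposition 2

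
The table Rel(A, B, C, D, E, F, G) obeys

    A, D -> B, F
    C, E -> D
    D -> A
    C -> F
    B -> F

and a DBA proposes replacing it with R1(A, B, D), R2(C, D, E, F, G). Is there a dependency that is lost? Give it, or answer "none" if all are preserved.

B -> F

Check B → F: no single fragment contains all of {B, F}, and the restricted closure of {B} across the fragments never reaches {F}.
A, D → B, F is preserved.
C, E → D is preserved.
D → A is preserved.
C → F is preserved.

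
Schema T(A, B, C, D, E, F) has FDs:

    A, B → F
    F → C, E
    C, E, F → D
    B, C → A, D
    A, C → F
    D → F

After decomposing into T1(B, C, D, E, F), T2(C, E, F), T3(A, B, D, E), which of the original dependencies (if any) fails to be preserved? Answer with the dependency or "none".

Check A, C → F: no single fragment contains all of {A, C, F}, and the restricted closure of {A, C} across the fragments never reaches {F}.
A, B → F is preserved.
F → C, E is preserved.
C, E, F → D is preserved.
B, C → A, D is preserved.
D → F is preserved.

A, C → F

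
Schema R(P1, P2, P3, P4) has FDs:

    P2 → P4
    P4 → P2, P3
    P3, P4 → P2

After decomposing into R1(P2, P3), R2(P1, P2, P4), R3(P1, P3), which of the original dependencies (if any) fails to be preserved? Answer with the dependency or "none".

none

P2 → P4 lies within R2.
P4 → P2, P3: restricted closure across fragments reaches P2, P3.
P3, P4 → P2: restricted closure across fragments reaches P2.
Every dependency is enforceable on the fragments, so the decomposition is dependency-preserving.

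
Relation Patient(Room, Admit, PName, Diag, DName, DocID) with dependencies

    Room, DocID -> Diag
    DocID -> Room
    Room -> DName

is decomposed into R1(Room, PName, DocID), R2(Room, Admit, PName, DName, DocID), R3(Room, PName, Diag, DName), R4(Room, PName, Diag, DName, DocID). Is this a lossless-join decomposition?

Chase test. Columns are Room, Admit, PName, Diag, DName, DocID; row i has aⱼ where attribute j ∈ Ri, else bᵢⱼ.
Initial tableau (one row per fragment):
  row 1: a1 b12 a3 b14 b15 a6
  row 2: a1 a2 a3 b24 a5 a6
  row 3: a1 b32 a3 a4 a5 b36
  row 4: a1 b42 a3 a4 a5 a6
Rows 1 and 2 agree on Room, DocID; apply Room, DocID→Diag and equate their Diag entries.
Rows 1 and 4 agree on Room, DocID; apply Room, DocID→Diag and equate their Diag entries.
Rows 1 and 2 agree on Room; apply Room→DName and equate their DName entries.
Row 2 is now all distinguished symbols — the join is lossless.

Yes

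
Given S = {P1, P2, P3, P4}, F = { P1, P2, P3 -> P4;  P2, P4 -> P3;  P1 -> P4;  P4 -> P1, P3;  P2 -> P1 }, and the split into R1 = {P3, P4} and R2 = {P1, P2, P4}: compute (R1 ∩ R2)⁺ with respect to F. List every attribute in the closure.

R1 ∩ R2 = {P4}.
P4 → P1, P3 applies, adding P1, P3
Closure: {P1, P3, P4}.

P1, P3, P4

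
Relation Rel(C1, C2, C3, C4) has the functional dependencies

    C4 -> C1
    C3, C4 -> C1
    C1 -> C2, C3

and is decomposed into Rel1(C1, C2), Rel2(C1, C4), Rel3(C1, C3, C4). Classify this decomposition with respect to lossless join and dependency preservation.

lossless and dependency-preserving

Lossless test (chase): Rows 1 and 2 agree on C1; apply C1→C2, C3 and equate their C2, C3 entries. Rows 1 and 3 agree on C1; apply C1→C2, C3 and equate their C2, C3 entries. Row 2 is now all distinguished symbols — the join is lossless.
Dependency preservation: C1 → C2, C3 is not contained in any single fragment, but the restricted closure of its left-hand side across the fragments still reaches the right-hand side; the remaining FDs each lie inside some fragment. All dependencies are preserved.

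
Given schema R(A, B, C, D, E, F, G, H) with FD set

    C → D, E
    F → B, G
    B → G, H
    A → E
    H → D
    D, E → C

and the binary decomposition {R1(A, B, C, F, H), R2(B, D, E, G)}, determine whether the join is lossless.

No

Common attributes: R1 ∩ R2 = {B}.
Closure of {B}: B → G, H applies, adding G, H; H → D applies, adding D. So (B)⁺ = {B, D, G, H}.
The closure contains neither all of R1 = {A, B, C, F, H} nor all of R2 = {B, D, E, G}, so the common attributes are not a superkey of either fragment. The join is lossy.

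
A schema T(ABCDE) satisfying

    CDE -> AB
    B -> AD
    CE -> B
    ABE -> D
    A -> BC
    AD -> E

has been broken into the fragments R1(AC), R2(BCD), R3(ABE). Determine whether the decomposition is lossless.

Yes

Chase test. Columns are ABCDE; row i has aⱼ where attribute j ∈ Ri, else bᵢⱼ.
Initial tableau (one row per fragment):
  row 1: a1 b12 a3 b14 b15
  row 2: b21 a2 a3 a4 b25
  row 3: a1 a2 b33 b34 a5
Rows 2 and 3 agree on B; apply B→AD and equate their AD entries.
Rows 1 and 2 agree on A; apply A→BC and equate their BC entries.
Rows 1 and 3 agree on A; apply A→BC and equate their BC entries.
Rows 2 and 3 agree on AD; apply AD→E and equate their E entries.
Rows 1 and 2 agree on B; apply B→AD and equate their AD entries.
Rows 1 and 2 agree on AD; apply AD→E and equate their E entries.
Row 1 is now all distinguished symbols — the join is lossless.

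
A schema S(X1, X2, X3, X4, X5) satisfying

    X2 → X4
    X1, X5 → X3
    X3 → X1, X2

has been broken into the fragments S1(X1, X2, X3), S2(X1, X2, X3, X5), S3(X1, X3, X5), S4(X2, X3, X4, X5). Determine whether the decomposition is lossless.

Yes

Chase test. Columns are X1, X2, X3, X4, X5; row i has aⱼ where attribute j ∈ Si, else bᵢⱼ.
Initial tableau (one row per fragment):
  row 1: a1 a2 a3 b14 b15
  row 2: a1 a2 a3 b24 a5
  row 3: a1 b32 a3 b34 a5
  row 4: b41 a2 a3 a4 a5
Rows 1 and 2 agree on X2; apply X2→X4 and equate their X4 entries.
Rows 1 and 4 agree on X2; apply X2→X4 and equate their X4 entries.
Rows 1 and 3 agree on X3; apply X3→X1, X2 and equate their X1, X2 entries.
Rows 1 and 4 agree on X3; apply X3→X1, X2 and equate their X1, X2 entries.
Rows 1 and 3 agree on X2; apply X2→X4 and equate their X4 entries.
Row 2 is now all distinguished symbols — the join is lossless.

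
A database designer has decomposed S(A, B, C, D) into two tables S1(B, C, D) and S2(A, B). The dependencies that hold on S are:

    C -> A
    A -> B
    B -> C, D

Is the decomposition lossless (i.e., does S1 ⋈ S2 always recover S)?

Yes

Common attributes: S1 ∩ S2 = {B}.
Closure of {B}: B → C, D applies, adding C, D; C → A applies, adding A. So (B)⁺ = {A, B, C, D}.
This closure contains every attribute of S1, so S1 ∩ S2 → S1. The join is lossless.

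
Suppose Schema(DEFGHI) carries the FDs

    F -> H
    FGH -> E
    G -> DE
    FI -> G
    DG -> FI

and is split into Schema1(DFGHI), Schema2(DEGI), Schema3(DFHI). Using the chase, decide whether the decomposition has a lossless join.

Chase test. Columns are DEFGHI; row i has aⱼ where attribute j ∈ Schemai, else bᵢⱼ.
Initial tableau (one row per fragment):
  row 1: a1 b12 a3 a4 a5 a6
  row 2: a1 a2 b23 a4 b25 a6
  row 3: a1 b32 a3 b34 a5 a6
Rows 1 and 2 agree on G; apply G→DE and equate their DE entries.
Rows 1 and 3 agree on FI; apply FI→G and equate their G entries.
Rows 1 and 2 agree on DG; apply DG→FI and equate their FI entries.
Rows 1 and 2 agree on F; apply F→H and equate their H entries.
Rows 1 and 3 agree on FGH; apply FGH→E and equate their E entries.
Row 1 is now all distinguished symbols — the join is lossless.

Yes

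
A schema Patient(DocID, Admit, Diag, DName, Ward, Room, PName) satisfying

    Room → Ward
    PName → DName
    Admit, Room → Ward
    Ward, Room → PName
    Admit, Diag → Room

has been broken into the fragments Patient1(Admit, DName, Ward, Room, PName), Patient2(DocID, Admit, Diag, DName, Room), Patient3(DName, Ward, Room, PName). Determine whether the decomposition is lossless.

Chase test. Columns are DocID, Admit, Diag, DName, Ward, Room, PName; row i has aⱼ where attribute j ∈ Patienti, else bᵢⱼ.
Initial tableau (one row per fragment):
  row 1: b11 a2 b13 a4 a5 a6 a7
  row 2: a1 a2 a3 a4 b25 a6 b27
  row 3: b31 b32 b33 a4 a5 a6 a7
Rows 1 and 2 agree on Room; apply Room→Ward and equate their Ward entries.
Rows 1 and 2 agree on Ward, Room; apply Ward, Room→PName and equate their PName entries.
Row 2 is now all distinguished symbols — the join is lossless.

Yes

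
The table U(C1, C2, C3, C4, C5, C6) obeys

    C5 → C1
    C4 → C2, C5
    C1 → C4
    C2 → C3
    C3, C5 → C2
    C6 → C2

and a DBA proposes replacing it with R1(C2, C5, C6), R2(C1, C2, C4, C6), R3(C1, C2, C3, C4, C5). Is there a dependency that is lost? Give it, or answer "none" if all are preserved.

none

C5 → C1 lies within R3.
C4 → C2, C5 lies within R3.
C1 → C4 lies within R2.
C2 → C3 lies within R3.
C3, C5 → C2 lies within R3.
C6 → C2 lies within R1.
Every dependency is enforceable on the fragments, so the decomposition is dependency-preserving.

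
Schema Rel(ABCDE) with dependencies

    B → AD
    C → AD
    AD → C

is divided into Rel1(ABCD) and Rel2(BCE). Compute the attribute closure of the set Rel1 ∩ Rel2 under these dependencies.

ABCD

Rel1 ∩ Rel2 = {BC}.
B → AD applies, adding AD
Closure: {ABCD}.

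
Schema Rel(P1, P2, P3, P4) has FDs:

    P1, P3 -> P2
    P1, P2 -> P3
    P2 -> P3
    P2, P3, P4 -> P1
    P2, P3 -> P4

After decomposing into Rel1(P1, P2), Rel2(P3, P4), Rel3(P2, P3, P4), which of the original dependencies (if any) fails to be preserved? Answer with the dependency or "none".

P1, P3 -> P2

Check P1, P3 → P2: no single fragment contains all of {P1, P2, P3}, and the restricted closure of {P1, P3} across the fragments never reaches {P2}.
P1, P2 → P3 is preserved.
P2 → P3 is preserved.
P2, P3, P4 → P1 is preserved.
P2, P3 → P4 is preserved.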